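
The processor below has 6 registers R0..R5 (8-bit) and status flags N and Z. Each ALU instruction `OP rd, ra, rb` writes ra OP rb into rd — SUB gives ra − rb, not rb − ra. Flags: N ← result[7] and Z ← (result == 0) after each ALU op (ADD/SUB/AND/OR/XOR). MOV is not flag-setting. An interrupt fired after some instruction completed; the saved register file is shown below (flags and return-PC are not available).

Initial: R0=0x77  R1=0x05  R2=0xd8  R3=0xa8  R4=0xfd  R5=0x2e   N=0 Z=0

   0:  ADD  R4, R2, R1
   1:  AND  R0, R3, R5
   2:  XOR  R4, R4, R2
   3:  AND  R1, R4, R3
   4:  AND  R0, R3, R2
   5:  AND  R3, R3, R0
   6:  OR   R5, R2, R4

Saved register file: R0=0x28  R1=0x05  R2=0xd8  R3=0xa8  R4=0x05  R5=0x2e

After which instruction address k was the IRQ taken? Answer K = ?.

K = 2

after  0: R0=0x77 R1=0x05 R2=0xd8 R3=0xa8 R4=0xdd R5=0x2e  N=1 Z=0
after  1: R0=0x28 R1=0x05 R2=0xd8 R3=0xa8 R4=0xdd R5=0x2e  N=0 Z=0
after  2: R0=0x28 R1=0x05 R2=0xd8 R3=0xa8 R4=0x05 R5=0x2e  N=0 Z=0
-- IRQ taken; context saved, return-PC = 3 --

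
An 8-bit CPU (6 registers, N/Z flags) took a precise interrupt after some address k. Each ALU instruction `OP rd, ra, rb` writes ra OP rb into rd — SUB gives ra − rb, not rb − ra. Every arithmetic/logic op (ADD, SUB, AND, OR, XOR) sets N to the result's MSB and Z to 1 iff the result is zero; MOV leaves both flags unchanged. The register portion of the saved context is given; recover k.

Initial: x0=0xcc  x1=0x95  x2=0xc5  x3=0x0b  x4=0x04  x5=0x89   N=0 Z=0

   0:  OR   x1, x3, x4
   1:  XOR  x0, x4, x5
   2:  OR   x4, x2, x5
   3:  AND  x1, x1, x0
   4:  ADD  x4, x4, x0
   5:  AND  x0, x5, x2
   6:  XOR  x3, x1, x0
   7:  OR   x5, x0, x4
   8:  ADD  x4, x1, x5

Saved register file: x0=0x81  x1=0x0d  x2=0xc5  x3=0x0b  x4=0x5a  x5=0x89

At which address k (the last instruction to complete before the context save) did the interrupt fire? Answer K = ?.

K = 5

after  0: x0=0xcc x1=0x0f x2=0xc5 x3=0x0b x4=0x04 x5=0x89  N=0 Z=0
after  1: x0=0x8d x1=0x0f x2=0xc5 x3=0x0b x4=0x04 x5=0x89  N=1 Z=0
after  2: x0=0x8d x1=0x0f x2=0xc5 x3=0x0b x4=0xcd x5=0x89  N=1 Z=0
after  3: x0=0x8d x1=0x0d x2=0xc5 x3=0x0b x4=0xcd x5=0x89  N=0 Z=0
after  4: x0=0x8d x1=0x0d x2=0xc5 x3=0x0b x4=0x5a x5=0x89  N=0 Z=0
after  5: x0=0x81 x1=0x0d x2=0xc5 x3=0x0b x4=0x5a x5=0x89  N=1 Z=0
-- IRQ taken; context saved, return-PC = 6 --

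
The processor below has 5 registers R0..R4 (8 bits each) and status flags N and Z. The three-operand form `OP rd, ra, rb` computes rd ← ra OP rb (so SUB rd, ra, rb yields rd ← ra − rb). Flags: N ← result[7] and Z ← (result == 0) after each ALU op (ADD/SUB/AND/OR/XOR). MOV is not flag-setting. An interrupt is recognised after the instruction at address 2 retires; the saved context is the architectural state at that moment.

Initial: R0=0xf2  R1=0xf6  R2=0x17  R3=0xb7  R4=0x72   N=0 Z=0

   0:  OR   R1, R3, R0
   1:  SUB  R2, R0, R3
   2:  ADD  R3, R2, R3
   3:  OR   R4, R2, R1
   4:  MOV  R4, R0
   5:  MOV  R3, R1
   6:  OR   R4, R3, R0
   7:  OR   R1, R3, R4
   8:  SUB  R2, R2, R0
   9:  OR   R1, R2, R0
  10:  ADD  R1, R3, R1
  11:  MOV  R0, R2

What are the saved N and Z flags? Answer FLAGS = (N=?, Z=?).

FLAGS = (N=1, Z=0)

after  0: R0=0xf2 R1=0xf7 R2=0x17 R3=0xb7 R4=0x72  N=1 Z=0
after  1: R0=0xf2 R1=0xf7 R2=0x3b R3=0xb7 R4=0x72  N=0 Z=0
after  2: R0=0xf2 R1=0xf7 R2=0x3b R3=0xf2 R4=0x72  N=1 Z=0
-- IRQ taken; context saved, return-PC = 3 --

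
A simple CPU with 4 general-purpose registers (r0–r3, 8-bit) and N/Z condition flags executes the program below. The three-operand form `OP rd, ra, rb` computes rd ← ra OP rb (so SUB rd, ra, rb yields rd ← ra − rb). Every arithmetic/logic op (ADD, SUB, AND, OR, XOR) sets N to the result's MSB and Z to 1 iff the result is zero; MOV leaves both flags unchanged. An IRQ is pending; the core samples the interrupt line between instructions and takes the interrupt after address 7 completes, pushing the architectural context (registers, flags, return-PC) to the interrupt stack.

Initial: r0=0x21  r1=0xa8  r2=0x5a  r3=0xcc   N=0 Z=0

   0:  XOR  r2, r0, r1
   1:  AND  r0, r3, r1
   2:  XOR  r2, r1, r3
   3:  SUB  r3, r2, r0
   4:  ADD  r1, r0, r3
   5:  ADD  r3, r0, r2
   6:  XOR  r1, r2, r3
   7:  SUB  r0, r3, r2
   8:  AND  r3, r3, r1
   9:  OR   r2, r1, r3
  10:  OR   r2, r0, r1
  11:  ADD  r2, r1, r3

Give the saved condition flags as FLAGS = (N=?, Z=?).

FLAGS = (N=1, Z=0)

after  0: r0=0x21 r1=0xa8 r2=0x89 r3=0xcc  N=1 Z=0
after  1: r0=0x88 r1=0xa8 r2=0x89 r3=0xcc  N=1 Z=0
after  2: r0=0x88 r1=0xa8 r2=0x64 r3=0xcc  N=0 Z=0
after  3: r0=0x88 r1=0xa8 r2=0x64 r3=0xdc  N=1 Z=0
after  4: r0=0x88 r1=0x64 r2=0x64 r3=0xdc  N=0 Z=0
after  5: r0=0x88 r1=0x64 r2=0x64 r3=0xec  N=1 Z=0
after  6: r0=0x88 r1=0x88 r2=0x64 r3=0xec  N=1 Z=0
after  7: r0=0x88 r1=0x88 r2=0x64 r3=0xec  N=1 Z=0
-- IRQ taken; context saved, return-PC = 8 --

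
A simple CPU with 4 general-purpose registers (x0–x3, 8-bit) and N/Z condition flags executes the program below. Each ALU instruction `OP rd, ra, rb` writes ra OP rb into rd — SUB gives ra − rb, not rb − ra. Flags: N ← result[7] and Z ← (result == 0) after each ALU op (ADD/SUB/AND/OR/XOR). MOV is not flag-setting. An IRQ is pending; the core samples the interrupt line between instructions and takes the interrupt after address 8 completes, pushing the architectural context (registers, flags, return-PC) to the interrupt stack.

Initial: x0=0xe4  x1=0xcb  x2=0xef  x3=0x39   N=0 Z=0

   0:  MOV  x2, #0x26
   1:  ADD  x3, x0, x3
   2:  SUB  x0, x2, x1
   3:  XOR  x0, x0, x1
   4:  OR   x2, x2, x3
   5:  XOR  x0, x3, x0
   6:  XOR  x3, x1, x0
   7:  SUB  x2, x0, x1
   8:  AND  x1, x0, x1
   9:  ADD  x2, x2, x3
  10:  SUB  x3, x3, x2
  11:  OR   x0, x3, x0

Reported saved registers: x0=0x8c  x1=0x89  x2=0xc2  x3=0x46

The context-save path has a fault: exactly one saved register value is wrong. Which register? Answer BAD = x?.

after  0: x0=0xe4 x1=0xcb x2=0x26 x3=0x39  N=0 Z=0
after  1: x0=0xe4 x1=0xcb x2=0x26 x3=0x1d  N=0 Z=0
after  2: x0=0x5b x1=0xcb x2=0x26 x3=0x1d  N=0 Z=0
after  3: x0=0x90 x1=0xcb x2=0x26 x3=0x1d  N=1 Z=0
after  4: x0=0x90 x1=0xcb x2=0x3f x3=0x1d  N=0 Z=0
after  5: x0=0x8d x1=0xcb x2=0x3f x3=0x1d  N=1 Z=0
after  6: x0=0x8d x1=0xcb x2=0x3f x3=0x46  N=0 Z=0
after  7: x0=0x8d x1=0xcb x2=0xc2 x3=0x46  N=1 Z=0
after  8: x0=0x8d x1=0x89 x2=0xc2 x3=0x46  N=1 Z=0
-- IRQ taken; context saved, return-PC = 9 --
mismatch: x0: reported 0x8c vs actual 0x8d

BAD = x0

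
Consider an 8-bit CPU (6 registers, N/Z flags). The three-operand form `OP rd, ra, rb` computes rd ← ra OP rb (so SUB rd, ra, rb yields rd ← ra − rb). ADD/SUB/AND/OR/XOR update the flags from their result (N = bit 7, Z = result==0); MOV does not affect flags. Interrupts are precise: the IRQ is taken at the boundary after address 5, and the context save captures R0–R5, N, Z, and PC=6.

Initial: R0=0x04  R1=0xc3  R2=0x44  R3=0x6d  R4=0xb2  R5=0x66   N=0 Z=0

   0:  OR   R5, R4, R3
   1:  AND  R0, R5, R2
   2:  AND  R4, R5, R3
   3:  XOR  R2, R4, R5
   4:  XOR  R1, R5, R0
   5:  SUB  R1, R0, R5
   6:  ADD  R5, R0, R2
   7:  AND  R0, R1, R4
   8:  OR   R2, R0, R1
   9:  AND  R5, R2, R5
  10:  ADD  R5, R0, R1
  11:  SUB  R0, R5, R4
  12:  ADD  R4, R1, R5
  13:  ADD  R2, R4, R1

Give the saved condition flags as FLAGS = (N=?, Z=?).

after  0: R0=0x04 R1=0xc3 R2=0x44 R3=0x6d R4=0xb2 R5=0xff  N=1 Z=0
after  1: R0=0x44 R1=0xc3 R2=0x44 R3=0x6d R4=0xb2 R5=0xff  N=0 Z=0
after  2: R0=0x44 R1=0xc3 R2=0x44 R3=0x6d R4=0x6d R5=0xff  N=0 Z=0
after  3: R0=0x44 R1=0xc3 R2=0x92 R3=0x6d R4=0x6d R5=0xff  N=1 Z=0
after  4: R0=0x44 R1=0xbb R2=0x92 R3=0x6d R4=0x6d R5=0xff  N=1 Z=0
after  5: R0=0x44 R1=0x45 R2=0x92 R3=0x6d R4=0x6d R5=0xff  N=0 Z=0
-- IRQ taken; context saved, return-PC = 6 --

FLAGS = (N=0, Z=0)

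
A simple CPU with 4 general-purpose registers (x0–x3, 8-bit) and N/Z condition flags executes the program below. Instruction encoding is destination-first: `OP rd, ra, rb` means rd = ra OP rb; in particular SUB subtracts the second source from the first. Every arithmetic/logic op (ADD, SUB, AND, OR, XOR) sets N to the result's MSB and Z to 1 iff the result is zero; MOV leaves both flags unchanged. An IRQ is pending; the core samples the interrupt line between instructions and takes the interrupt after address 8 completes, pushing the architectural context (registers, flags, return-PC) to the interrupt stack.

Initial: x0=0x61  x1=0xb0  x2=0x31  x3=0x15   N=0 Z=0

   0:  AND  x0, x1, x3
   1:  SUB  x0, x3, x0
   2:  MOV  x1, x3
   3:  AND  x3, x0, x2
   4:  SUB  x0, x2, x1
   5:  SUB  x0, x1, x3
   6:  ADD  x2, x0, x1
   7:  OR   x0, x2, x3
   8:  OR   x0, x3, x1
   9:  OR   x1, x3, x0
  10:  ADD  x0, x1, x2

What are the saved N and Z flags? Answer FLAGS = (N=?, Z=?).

after  0: x0=0x10 x1=0xb0 x2=0x31 x3=0x15  N=0 Z=0
after  1: x0=0x05 x1=0xb0 x2=0x31 x3=0x15  N=0 Z=0
after  2: x0=0x05 x1=0x15 x2=0x31 x3=0x15  N=0 Z=0
after  3: x0=0x05 x1=0x15 x2=0x31 x3=0x01  N=0 Z=0
after  4: x0=0x1c x1=0x15 x2=0x31 x3=0x01  N=0 Z=0
after  5: x0=0x14 x1=0x15 x2=0x31 x3=0x01  N=0 Z=0
after  6: x0=0x14 x1=0x15 x2=0x29 x3=0x01  N=0 Z=0
after  7: x0=0x29 x1=0x15 x2=0x29 x3=0x01  N=0 Z=0
after  8: x0=0x15 x1=0x15 x2=0x29 x3=0x01  N=0 Z=0
-- IRQ taken; context saved, return-PC = 9 --

FLAGS = (N=0, Z=0)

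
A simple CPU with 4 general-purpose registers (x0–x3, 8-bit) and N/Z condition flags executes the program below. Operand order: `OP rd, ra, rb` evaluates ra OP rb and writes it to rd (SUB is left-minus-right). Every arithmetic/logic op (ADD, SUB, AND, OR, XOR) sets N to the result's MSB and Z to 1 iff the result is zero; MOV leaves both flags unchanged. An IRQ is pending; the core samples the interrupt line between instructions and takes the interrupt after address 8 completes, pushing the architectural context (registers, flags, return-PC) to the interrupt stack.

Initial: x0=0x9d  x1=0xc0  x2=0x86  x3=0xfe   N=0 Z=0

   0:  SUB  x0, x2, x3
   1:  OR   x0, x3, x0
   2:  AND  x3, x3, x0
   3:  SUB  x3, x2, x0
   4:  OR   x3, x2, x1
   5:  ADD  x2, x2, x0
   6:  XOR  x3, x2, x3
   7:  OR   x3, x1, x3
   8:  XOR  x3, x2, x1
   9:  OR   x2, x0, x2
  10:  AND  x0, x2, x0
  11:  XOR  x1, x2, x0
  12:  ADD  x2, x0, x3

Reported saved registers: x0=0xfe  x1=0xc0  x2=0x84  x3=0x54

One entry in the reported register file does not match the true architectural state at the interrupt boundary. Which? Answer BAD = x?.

after  0: x0=0x88 x1=0xc0 x2=0x86 x3=0xfe  N=1 Z=0
after  1: x0=0xfe x1=0xc0 x2=0x86 x3=0xfe  N=1 Z=0
after  2: x0=0xfe x1=0xc0 x2=0x86 x3=0xfe  N=1 Z=0
after  3: x0=0xfe x1=0xc0 x2=0x86 x3=0x88  N=1 Z=0
after  4: x0=0xfe x1=0xc0 x2=0x86 x3=0xc6  N=1 Z=0
after  5: x0=0xfe x1=0xc0 x2=0x84 x3=0xc6  N=1 Z=0
after  6: x0=0xfe x1=0xc0 x2=0x84 x3=0x42  N=0 Z=0
after  7: x0=0xfe x1=0xc0 x2=0x84 x3=0xc2  N=1 Z=0
after  8: x0=0xfe x1=0xc0 x2=0x84 x3=0x44  N=0 Z=0
-- IRQ taken; context saved, return-PC = 9 --
mismatch: x3: reported 0x54 vs actual 0x44

BAD = x3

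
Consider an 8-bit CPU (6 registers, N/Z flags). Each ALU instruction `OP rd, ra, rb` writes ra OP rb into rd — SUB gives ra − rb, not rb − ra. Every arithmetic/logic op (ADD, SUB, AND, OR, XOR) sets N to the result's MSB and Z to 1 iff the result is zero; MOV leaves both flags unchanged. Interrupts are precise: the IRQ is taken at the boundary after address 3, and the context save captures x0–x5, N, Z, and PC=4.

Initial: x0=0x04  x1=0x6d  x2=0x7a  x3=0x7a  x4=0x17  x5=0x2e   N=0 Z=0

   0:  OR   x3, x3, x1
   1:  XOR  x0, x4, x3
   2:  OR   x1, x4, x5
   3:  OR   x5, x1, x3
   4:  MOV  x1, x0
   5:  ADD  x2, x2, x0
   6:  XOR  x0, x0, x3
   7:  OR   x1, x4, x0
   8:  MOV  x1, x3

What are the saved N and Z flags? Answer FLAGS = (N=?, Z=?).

FLAGS = (N=0, Z=0)

after  0: x0=0x04 x1=0x6d x2=0x7a x3=0x7f x4=0x17 x5=0x2e  N=0 Z=0
after  1: x0=0x68 x1=0x6d x2=0x7a x3=0x7f x4=0x17 x5=0x2e  N=0 Z=0
after  2: x0=0x68 x1=0x3f x2=0x7a x3=0x7f x4=0x17 x5=0x2e  N=0 Z=0
after  3: x0=0x68 x1=0x3f x2=0x7a x3=0x7f x4=0x17 x5=0x7f  N=0 Z=0
-- IRQ taken; context saved, return-PC = 4 --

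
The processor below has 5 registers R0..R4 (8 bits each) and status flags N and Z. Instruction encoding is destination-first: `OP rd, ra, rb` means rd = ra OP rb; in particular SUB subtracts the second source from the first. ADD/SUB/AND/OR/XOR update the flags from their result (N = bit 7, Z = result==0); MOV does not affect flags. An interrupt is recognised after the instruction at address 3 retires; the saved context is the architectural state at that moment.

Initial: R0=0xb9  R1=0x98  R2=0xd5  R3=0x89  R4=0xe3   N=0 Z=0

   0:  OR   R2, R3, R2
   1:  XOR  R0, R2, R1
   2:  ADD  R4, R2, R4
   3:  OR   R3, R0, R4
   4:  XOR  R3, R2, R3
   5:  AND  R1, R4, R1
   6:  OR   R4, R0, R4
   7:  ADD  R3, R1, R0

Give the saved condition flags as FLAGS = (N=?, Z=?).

after  0: R0=0xb9 R1=0x98 R2=0xdd R3=0x89 R4=0xe3  N=1 Z=0
after  1: R0=0x45 R1=0x98 R2=0xdd R3=0x89 R4=0xe3  N=0 Z=0
after  2: R0=0x45 R1=0x98 R2=0xdd R3=0x89 R4=0xc0  N=1 Z=0
after  3: R0=0x45 R1=0x98 R2=0xdd R3=0xc5 R4=0xc0  N=1 Z=0
-- IRQ taken; context saved, return-PC = 4 --

FLAGS = (N=1, Z=0)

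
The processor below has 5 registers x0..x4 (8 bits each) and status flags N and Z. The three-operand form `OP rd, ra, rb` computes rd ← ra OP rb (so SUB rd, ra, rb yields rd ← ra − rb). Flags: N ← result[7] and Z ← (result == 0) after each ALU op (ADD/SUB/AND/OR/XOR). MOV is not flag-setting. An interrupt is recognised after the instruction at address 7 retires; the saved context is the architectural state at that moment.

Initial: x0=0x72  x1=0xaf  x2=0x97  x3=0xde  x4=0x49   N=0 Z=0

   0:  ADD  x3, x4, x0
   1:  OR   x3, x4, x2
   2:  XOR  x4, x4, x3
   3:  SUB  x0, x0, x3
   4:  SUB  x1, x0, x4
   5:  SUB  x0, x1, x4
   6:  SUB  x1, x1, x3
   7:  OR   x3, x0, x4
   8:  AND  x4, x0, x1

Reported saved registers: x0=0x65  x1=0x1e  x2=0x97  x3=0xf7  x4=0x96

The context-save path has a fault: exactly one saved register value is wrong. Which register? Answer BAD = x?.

after  0: x0=0x72 x1=0xaf x2=0x97 x3=0xbb x4=0x49  N=1 Z=0
after  1: x0=0x72 x1=0xaf x2=0x97 x3=0xdf x4=0x49  N=1 Z=0
after  2: x0=0x72 x1=0xaf x2=0x97 x3=0xdf x4=0x96  N=1 Z=0
after  3: x0=0x93 x1=0xaf x2=0x97 x3=0xdf x4=0x96  N=1 Z=0
after  4: x0=0x93 x1=0xfd x2=0x97 x3=0xdf x4=0x96  N=1 Z=0
after  5: x0=0x67 x1=0xfd x2=0x97 x3=0xdf x4=0x96  N=0 Z=0
after  6: x0=0x67 x1=0x1e x2=0x97 x3=0xdf x4=0x96  N=0 Z=0
after  7: x0=0x67 x1=0x1e x2=0x97 x3=0xf7 x4=0x96  N=1 Z=0
-- IRQ taken; context saved, return-PC = 8 --
mismatch: x0: reported 0x65 vs actual 0x67

BAD = x0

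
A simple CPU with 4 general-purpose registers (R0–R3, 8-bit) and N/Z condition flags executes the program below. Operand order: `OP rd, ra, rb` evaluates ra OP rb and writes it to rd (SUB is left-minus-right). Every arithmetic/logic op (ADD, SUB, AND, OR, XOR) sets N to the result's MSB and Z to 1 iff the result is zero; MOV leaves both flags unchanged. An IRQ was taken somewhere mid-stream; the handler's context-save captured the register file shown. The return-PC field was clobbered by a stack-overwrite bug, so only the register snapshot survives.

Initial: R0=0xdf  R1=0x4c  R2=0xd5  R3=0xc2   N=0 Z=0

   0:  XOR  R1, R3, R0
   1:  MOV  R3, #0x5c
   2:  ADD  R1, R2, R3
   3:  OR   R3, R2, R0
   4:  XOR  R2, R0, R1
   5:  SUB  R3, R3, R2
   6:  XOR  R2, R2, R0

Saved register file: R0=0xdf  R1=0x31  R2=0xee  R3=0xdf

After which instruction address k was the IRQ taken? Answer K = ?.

K = 4

after  0: R0=0xdf R1=0x1d R2=0xd5 R3=0xc2  N=0 Z=0
after  1: R0=0xdf R1=0x1d R2=0xd5 R3=0x5c  N=0 Z=0
after  2: R0=0xdf R1=0x31 R2=0xd5 R3=0x5c  N=0 Z=0
after  3: R0=0xdf R1=0x31 R2=0xd5 R3=0xdf  N=1 Z=0
after  4: R0=0xdf R1=0x31 R2=0xee R3=0xdf  N=1 Z=0
-- IRQ taken; context saved, return-PC = 5 --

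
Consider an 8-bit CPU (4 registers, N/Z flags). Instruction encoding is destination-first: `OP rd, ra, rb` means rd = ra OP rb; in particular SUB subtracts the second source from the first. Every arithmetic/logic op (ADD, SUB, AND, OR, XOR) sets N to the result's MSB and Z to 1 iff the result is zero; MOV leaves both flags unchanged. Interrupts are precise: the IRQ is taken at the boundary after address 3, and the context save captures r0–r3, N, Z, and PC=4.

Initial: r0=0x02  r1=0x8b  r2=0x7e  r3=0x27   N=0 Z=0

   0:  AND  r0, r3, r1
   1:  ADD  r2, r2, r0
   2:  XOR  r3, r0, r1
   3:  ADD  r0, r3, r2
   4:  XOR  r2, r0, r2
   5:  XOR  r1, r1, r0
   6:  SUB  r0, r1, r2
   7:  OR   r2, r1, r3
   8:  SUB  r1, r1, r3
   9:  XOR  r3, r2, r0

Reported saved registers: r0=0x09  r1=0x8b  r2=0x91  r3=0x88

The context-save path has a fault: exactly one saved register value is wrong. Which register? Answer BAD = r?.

after  0: r0=0x03 r1=0x8b r2=0x7e r3=0x27  N=0 Z=0
after  1: r0=0x03 r1=0x8b r2=0x81 r3=0x27  N=1 Z=0
after  2: r0=0x03 r1=0x8b r2=0x81 r3=0x88  N=1 Z=0
after  3: r0=0x09 r1=0x8b r2=0x81 r3=0x88  N=0 Z=0
-- IRQ taken; context saved, return-PC = 4 --
mismatch: r2: reported 0x91 vs actual 0x81

BAD = r2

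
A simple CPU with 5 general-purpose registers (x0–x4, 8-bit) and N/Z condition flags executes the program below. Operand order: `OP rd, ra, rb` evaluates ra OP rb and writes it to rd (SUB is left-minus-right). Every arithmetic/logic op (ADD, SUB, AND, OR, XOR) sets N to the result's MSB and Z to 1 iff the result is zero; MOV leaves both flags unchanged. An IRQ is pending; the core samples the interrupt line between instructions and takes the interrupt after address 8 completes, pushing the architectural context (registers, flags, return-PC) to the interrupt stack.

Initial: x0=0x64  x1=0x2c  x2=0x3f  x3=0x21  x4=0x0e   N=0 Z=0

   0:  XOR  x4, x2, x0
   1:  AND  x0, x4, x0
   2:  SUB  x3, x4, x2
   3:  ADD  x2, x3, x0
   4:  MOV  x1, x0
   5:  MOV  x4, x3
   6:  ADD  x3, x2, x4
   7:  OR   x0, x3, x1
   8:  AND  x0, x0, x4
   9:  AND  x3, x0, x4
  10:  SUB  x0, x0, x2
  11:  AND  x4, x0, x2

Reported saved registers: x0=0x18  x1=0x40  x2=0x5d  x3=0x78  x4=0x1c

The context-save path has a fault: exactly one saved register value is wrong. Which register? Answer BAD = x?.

after  0: x0=0x64 x1=0x2c x2=0x3f x3=0x21 x4=0x5b  N=0 Z=0
after  1: x0=0x40 x1=0x2c x2=0x3f x3=0x21 x4=0x5b  N=0 Z=0
after  2: x0=0x40 x1=0x2c x2=0x3f x3=0x1c x4=0x5b  N=0 Z=0
after  3: x0=0x40 x1=0x2c x2=0x5c x3=0x1c x4=0x5b  N=0 Z=0
after  4: x0=0x40 x1=0x40 x2=0x5c x3=0x1c x4=0x5b  N=0 Z=0
after  5: x0=0x40 x1=0x40 x2=0x5c x3=0x1c x4=0x1c  N=0 Z=0
after  6: x0=0x40 x1=0x40 x2=0x5c x3=0x78 x4=0x1c  N=0 Z=0
after  7: x0=0x78 x1=0x40 x2=0x5c x3=0x78 x4=0x1c  N=0 Z=0
after  8: x0=0x18 x1=0x40 x2=0x5c x3=0x78 x4=0x1c  N=0 Z=0
-- IRQ taken; context saved, return-PC = 9 --
mismatch: x2: reported 0x5d vs actual 0x5c

BAD = x2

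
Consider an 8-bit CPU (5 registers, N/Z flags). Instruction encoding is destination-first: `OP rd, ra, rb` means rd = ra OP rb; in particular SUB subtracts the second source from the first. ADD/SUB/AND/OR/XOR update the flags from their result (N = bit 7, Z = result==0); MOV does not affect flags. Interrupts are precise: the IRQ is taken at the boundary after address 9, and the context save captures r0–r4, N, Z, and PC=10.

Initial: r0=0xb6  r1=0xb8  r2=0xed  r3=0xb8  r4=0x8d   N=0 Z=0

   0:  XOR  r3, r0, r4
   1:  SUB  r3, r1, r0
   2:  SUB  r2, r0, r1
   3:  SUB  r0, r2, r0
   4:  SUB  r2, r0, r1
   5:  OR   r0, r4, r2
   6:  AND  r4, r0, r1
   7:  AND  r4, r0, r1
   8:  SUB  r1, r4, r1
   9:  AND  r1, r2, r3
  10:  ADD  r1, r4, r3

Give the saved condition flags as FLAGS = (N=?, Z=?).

FLAGS = (N=0, Z=1)

after  0: r0=0xb6 r1=0xb8 r2=0xed r3=0x3b r4=0x8d  N=0 Z=0
after  1: r0=0xb6 r1=0xb8 r2=0xed r3=0x02 r4=0x8d  N=0 Z=0
after  2: r0=0xb6 r1=0xb8 r2=0xfe r3=0x02 r4=0x8d  N=1 Z=0
after  3: r0=0x48 r1=0xb8 r2=0xfe r3=0x02 r4=0x8d  N=0 Z=0
after  4: r0=0x48 r1=0xb8 r2=0x90 r3=0x02 r4=0x8d  N=1 Z=0
after  5: r0=0x9d r1=0xb8 r2=0x90 r3=0x02 r4=0x8d  N=1 Z=0
after  6: r0=0x9d r1=0xb8 r2=0x90 r3=0x02 r4=0x98  N=1 Z=0
after  7: r0=0x9d r1=0xb8 r2=0x90 r3=0x02 r4=0x98  N=1 Z=0
after  8: r0=0x9d r1=0xe0 r2=0x90 r3=0x02 r4=0x98  N=1 Z=0
after  9: r0=0x9d r1=0x00 r2=0x90 r3=0x02 r4=0x98  N=0 Z=1
-- IRQ taken; context saved, return-PC = 10 --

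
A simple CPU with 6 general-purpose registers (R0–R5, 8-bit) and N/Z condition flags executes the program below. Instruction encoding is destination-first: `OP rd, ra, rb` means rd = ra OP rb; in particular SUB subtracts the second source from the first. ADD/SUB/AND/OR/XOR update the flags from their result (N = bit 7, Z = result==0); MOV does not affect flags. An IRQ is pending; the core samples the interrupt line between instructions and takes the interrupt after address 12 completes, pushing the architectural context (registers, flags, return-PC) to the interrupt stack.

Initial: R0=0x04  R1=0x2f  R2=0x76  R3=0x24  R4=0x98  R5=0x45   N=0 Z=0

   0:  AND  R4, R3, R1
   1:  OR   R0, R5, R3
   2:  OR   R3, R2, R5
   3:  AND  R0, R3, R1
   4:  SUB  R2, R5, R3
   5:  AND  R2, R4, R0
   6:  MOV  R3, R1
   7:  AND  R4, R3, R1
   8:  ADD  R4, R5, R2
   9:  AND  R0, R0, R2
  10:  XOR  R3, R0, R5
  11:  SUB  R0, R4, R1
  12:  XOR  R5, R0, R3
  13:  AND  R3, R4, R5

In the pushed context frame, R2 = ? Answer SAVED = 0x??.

SAVED = 0x24

after  0: R0=0x04 R1=0x2f R2=0x76 R3=0x24 R4=0x24 R5=0x45  N=0 Z=0
after  1: R0=0x65 R1=0x2f R2=0x76 R3=0x24 R4=0x24 R5=0x45  N=0 Z=0
after  2: R0=0x65 R1=0x2f R2=0x76 R3=0x77 R4=0x24 R5=0x45  N=0 Z=0
after  3: R0=0x27 R1=0x2f R2=0x76 R3=0x77 R4=0x24 R5=0x45  N=0 Z=0
after  4: R0=0x27 R1=0x2f R2=0xce R3=0x77 R4=0x24 R5=0x45  N=1 Z=0
after  5: R0=0x27 R1=0x2f R2=0x24 R3=0x77 R4=0x24 R5=0x45  N=0 Z=0
after  6: R0=0x27 R1=0x2f R2=0x24 R3=0x2f R4=0x24 R5=0x45  N=0 Z=0
after  7: R0=0x27 R1=0x2f R2=0x24 R3=0x2f R4=0x2f R5=0x45  N=0 Z=0
after  8: R0=0x27 R1=0x2f R2=0x24 R3=0x2f R4=0x69 R5=0x45  N=0 Z=0
after  9: R0=0x24 R1=0x2f R2=0x24 R3=0x2f R4=0x69 R5=0x45  N=0 Z=0
after 10: R0=0x24 R1=0x2f R2=0x24 R3=0x61 R4=0x69 R5=0x45  N=0 Z=0
after 11: R0=0x3a R1=0x2f R2=0x24 R3=0x61 R4=0x69 R5=0x45  N=0 Z=0
after 12: R0=0x3a R1=0x2f R2=0x24 R3=0x61 R4=0x69 R5=0x5b  N=0 Z=0
-- IRQ taken; context saved, return-PC = 13 --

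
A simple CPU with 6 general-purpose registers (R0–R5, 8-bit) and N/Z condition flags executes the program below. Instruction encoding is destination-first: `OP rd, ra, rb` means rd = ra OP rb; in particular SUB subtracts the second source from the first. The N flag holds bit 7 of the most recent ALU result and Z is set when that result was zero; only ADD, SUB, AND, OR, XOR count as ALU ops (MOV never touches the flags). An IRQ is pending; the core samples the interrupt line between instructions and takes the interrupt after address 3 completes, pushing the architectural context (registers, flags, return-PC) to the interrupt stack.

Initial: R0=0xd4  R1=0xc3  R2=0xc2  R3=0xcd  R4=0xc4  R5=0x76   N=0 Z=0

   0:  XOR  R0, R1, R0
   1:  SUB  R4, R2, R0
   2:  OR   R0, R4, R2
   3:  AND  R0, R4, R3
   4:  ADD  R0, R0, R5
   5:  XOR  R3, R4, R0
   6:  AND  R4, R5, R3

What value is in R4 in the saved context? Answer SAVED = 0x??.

after  0: R0=0x17 R1=0xc3 R2=0xc2 R3=0xcd R4=0xc4 R5=0x76  N=0 Z=0
after  1: R0=0x17 R1=0xc3 R2=0xc2 R3=0xcd R4=0xab R5=0x76  N=1 Z=0
after  2: R0=0xeb R1=0xc3 R2=0xc2 R3=0xcd R4=0xab R5=0x76  N=1 Z=0
after  3: R0=0x89 R1=0xc3 R2=0xc2 R3=0xcd R4=0xab R5=0x76  N=1 Z=0
-- IRQ taken; context saved, return-PC = 4 --

SAVED = 0xab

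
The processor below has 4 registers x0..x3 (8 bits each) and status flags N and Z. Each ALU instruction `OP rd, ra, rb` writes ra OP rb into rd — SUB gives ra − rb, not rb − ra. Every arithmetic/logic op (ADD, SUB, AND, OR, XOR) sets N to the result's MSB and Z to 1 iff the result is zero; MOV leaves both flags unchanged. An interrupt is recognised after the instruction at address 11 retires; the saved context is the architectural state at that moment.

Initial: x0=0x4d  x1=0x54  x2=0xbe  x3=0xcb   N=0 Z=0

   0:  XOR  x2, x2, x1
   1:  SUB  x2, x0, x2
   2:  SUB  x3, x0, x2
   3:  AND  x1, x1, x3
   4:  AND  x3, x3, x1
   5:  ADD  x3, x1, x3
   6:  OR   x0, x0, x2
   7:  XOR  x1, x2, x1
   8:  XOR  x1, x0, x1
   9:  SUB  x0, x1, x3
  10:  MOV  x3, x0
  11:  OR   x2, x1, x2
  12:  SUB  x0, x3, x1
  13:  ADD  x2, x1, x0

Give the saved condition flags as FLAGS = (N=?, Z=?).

FLAGS = (N=0, Z=0)

after  0: x0=0x4d x1=0x54 x2=0xea x3=0xcb  N=1 Z=0
after  1: x0=0x4d x1=0x54 x2=0x63 x3=0xcb  N=0 Z=0
after  2: x0=0x4d x1=0x54 x2=0x63 x3=0xea  N=1 Z=0
after  3: x0=0x4d x1=0x40 x2=0x63 x3=0xea  N=0 Z=0
after  4: x0=0x4d x1=0x40 x2=0x63 x3=0x40  N=0 Z=0
after  5: x0=0x4d x1=0x40 x2=0x63 x3=0x80  N=1 Z=0
after  6: x0=0x6f x1=0x40 x2=0x63 x3=0x80  N=0 Z=0
after  7: x0=0x6f x1=0x23 x2=0x63 x3=0x80  N=0 Z=0
after  8: x0=0x6f x1=0x4c x2=0x63 x3=0x80  N=0 Z=0
after  9: x0=0xcc x1=0x4c x2=0x63 x3=0x80  N=1 Z=0
after 10: x0=0xcc x1=0x4c x2=0x63 x3=0xcc  N=1 Z=0
after 11: x0=0xcc x1=0x4c x2=0x6f x3=0xcc  N=0 Z=0
-- IRQ taken; context saved, return-PC = 12 --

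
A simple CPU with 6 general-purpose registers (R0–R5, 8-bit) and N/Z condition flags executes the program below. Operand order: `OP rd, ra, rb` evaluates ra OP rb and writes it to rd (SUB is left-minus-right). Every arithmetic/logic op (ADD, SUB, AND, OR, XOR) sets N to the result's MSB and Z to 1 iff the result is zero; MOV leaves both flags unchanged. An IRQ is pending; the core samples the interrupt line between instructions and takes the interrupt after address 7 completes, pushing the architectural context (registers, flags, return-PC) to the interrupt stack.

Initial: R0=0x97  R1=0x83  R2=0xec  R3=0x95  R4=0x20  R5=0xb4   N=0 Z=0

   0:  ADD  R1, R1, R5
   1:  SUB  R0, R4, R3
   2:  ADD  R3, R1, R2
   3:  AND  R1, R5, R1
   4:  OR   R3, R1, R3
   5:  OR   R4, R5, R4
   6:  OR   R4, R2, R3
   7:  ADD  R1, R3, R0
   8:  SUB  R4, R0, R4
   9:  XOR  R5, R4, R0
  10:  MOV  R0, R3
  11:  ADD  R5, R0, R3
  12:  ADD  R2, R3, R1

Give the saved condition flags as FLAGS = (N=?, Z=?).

after  0: R0=0x97 R1=0x37 R2=0xec R3=0x95 R4=0x20 R5=0xb4  N=0 Z=0
after  1: R0=0x8b R1=0x37 R2=0xec R3=0x95 R4=0x20 R5=0xb4  N=1 Z=0
after  2: R0=0x8b R1=0x37 R2=0xec R3=0x23 R4=0x20 R5=0xb4  N=0 Z=0
after  3: R0=0x8b R1=0x34 R2=0xec R3=0x23 R4=0x20 R5=0xb4  N=0 Z=0
after  4: R0=0x8b R1=0x34 R2=0xec R3=0x37 R4=0x20 R5=0xb4  N=0 Z=0
after  5: R0=0x8b R1=0x34 R2=0xec R3=0x37 R4=0xb4 R5=0xb4  N=1 Z=0
after  6: R0=0x8b R1=0x34 R2=0xec R3=0x37 R4=0xff R5=0xb4  N=1 Z=0
after  7: R0=0x8b R1=0xc2 R2=0xec R3=0x37 R4=0xff R5=0xb4  N=1 Z=0
-- IRQ taken; context saved, return-PC = 8 --

FLAGS = (N=1, Z=0)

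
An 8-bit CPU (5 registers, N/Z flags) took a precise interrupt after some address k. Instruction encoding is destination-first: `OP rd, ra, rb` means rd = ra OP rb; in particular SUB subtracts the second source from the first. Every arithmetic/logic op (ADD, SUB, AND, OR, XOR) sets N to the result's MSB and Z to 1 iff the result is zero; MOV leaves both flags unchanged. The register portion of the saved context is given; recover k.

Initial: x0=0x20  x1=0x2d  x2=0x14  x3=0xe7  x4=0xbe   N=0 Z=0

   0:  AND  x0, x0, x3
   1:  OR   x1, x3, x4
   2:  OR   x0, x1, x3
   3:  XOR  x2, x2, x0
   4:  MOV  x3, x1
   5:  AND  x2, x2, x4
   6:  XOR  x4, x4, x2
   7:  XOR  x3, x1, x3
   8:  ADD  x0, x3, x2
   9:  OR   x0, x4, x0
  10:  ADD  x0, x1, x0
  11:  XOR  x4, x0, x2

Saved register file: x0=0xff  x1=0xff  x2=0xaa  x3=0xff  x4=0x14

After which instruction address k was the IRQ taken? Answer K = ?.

after  0: x0=0x20 x1=0x2d x2=0x14 x3=0xe7 x4=0xbe  N=0 Z=0
after  1: x0=0x20 x1=0xff x2=0x14 x3=0xe7 x4=0xbe  N=1 Z=0
after  2: x0=0xff x1=0xff x2=0x14 x3=0xe7 x4=0xbe  N=1 Z=0
after  3: x0=0xff x1=0xff x2=0xeb x3=0xe7 x4=0xbe  N=1 Z=0
after  4: x0=0xff x1=0xff x2=0xeb x3=0xff x4=0xbe  N=1 Z=0
after  5: x0=0xff x1=0xff x2=0xaa x3=0xff x4=0xbe  N=1 Z=0
after  6: x0=0xff x1=0xff x2=0xaa x3=0xff x4=0x14  N=0 Z=0
-- IRQ taken; context saved, return-PC = 7 --

K = 6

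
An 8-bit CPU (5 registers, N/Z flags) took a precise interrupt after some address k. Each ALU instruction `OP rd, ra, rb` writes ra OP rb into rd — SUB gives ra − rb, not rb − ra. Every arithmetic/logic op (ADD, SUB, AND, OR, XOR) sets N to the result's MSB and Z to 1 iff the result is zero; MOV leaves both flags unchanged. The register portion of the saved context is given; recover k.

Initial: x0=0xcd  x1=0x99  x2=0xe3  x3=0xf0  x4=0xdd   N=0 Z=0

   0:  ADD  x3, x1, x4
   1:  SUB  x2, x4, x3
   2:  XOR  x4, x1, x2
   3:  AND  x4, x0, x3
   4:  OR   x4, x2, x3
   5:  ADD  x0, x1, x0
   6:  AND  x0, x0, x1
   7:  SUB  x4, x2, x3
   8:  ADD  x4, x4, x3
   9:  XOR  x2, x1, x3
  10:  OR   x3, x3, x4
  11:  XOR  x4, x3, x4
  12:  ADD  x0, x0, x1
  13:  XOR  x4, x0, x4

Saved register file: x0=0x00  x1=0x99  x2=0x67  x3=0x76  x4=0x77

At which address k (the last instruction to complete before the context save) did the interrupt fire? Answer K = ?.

after  0: x0=0xcd x1=0x99 x2=0xe3 x3=0x76 x4=0xdd  N=0 Z=0
after  1: x0=0xcd x1=0x99 x2=0x67 x3=0x76 x4=0xdd  N=0 Z=0
after  2: x0=0xcd x1=0x99 x2=0x67 x3=0x76 x4=0xfe  N=1 Z=0
after  3: x0=0xcd x1=0x99 x2=0x67 x3=0x76 x4=0x44  N=0 Z=0
after  4: x0=0xcd x1=0x99 x2=0x67 x3=0x76 x4=0x77  N=0 Z=0
after  5: x0=0x66 x1=0x99 x2=0x67 x3=0x76 x4=0x77  N=0 Z=0
after  6: x0=0x00 x1=0x99 x2=0x67 x3=0x76 x4=0x77  N=0 Z=1
-- IRQ taken; context saved, return-PC = 7 --

K = 6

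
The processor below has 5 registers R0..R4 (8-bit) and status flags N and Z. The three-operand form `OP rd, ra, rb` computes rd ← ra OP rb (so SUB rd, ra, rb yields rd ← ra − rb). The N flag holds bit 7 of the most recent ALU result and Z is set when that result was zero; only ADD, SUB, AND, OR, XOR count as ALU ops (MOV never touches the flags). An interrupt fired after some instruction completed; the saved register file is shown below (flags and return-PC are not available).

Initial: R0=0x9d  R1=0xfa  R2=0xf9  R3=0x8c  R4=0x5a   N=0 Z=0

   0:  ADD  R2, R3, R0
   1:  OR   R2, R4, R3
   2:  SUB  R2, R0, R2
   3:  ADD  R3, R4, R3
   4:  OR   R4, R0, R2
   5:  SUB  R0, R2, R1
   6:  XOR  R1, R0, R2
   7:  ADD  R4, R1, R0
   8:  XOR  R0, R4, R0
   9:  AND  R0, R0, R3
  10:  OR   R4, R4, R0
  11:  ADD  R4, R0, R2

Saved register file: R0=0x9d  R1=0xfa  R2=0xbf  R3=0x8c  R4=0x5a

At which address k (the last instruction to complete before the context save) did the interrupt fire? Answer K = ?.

after  0: R0=0x9d R1=0xfa R2=0x29 R3=0x8c R4=0x5a  N=0 Z=0
after  1: R0=0x9d R1=0xfa R2=0xde R3=0x8c R4=0x5a  N=1 Z=0
after  2: R0=0x9d R1=0xfa R2=0xbf R3=0x8c R4=0x5a  N=1 Z=0
-- IRQ taken; context saved, return-PC = 3 --

K = 2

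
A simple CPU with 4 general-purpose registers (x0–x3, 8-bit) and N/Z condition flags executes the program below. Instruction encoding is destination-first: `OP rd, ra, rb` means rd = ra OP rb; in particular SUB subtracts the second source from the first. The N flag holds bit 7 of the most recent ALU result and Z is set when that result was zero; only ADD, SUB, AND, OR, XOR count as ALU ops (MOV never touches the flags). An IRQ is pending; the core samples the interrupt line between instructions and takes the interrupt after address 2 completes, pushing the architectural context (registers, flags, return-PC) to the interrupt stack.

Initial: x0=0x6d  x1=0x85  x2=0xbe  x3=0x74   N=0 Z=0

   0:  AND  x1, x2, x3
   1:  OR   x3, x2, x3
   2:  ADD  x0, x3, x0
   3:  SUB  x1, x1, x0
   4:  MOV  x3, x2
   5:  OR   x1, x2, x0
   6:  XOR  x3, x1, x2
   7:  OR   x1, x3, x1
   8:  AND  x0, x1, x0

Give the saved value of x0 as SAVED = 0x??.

after  0: x0=0x6d x1=0x34 x2=0xbe x3=0x74  N=0 Z=0
after  1: x0=0x6d x1=0x34 x2=0xbe x3=0xfe  N=1 Z=0
after  2: x0=0x6b x1=0x34 x2=0xbe x3=0xfe  N=0 Z=0
-- IRQ taken; context saved, return-PC = 3 --

SAVED = 0x6b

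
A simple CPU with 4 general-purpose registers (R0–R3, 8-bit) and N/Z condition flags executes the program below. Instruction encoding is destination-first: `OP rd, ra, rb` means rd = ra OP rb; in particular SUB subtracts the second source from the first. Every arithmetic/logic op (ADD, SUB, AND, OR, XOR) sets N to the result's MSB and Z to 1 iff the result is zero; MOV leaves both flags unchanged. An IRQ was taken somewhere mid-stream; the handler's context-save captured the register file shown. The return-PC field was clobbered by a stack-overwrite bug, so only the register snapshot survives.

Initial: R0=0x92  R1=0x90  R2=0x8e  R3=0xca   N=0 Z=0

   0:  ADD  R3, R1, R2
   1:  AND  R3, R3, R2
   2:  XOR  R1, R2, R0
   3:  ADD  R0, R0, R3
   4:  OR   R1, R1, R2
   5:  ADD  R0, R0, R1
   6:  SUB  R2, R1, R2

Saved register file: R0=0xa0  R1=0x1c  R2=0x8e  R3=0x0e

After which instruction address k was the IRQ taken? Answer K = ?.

after  0: R0=0x92 R1=0x90 R2=0x8e R3=0x1e  N=0 Z=0
after  1: R0=0x92 R1=0x90 R2=0x8e R3=0x0e  N=0 Z=0
after  2: R0=0x92 R1=0x1c R2=0x8e R3=0x0e  N=0 Z=0
after  3: R0=0xa0 R1=0x1c R2=0x8e R3=0x0e  N=1 Z=0
-- IRQ taken; context saved, return-PC = 4 --

K = 3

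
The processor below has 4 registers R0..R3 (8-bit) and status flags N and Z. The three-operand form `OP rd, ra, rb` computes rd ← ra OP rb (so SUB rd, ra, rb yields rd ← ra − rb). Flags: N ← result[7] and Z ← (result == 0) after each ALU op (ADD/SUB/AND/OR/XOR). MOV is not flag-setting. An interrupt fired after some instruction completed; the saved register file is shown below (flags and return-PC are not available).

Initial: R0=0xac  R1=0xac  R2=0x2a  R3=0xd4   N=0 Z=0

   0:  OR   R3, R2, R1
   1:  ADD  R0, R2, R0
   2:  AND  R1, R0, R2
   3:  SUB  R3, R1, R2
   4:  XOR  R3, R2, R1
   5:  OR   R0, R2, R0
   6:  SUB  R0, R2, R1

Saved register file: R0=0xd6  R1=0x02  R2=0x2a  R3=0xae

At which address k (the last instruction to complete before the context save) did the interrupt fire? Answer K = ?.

K = 2

after  0: R0=0xac R1=0xac R2=0x2a R3=0xae  N=1 Z=0
after  1: R0=0xd6 R1=0xac R2=0x2a R3=0xae  N=1 Z=0
after  2: R0=0xd6 R1=0x02 R2=0x2a R3=0xae  N=0 Z=0
-- IRQ taken; context saved, return-PC = 3 --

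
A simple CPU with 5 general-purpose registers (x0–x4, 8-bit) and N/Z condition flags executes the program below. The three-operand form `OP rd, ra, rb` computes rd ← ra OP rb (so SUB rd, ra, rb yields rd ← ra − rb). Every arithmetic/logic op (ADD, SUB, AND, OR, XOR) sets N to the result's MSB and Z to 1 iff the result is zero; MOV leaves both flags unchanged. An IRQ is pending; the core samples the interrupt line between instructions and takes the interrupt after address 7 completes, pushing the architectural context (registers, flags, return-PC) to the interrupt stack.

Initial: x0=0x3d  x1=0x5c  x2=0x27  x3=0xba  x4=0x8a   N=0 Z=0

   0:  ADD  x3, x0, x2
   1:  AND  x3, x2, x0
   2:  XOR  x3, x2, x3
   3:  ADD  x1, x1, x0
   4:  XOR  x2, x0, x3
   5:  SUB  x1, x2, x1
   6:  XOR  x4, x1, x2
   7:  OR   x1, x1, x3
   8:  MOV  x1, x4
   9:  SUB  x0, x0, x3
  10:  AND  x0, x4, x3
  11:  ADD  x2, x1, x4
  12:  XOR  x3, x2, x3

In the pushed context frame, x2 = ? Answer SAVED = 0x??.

after  0: x0=0x3d x1=0x5c x2=0x27 x3=0x64 x4=0x8a  N=0 Z=0
after  1: x0=0x3d x1=0x5c x2=0x27 x3=0x25 x4=0x8a  N=0 Z=0
after  2: x0=0x3d x1=0x5c x2=0x27 x3=0x02 x4=0x8a  N=0 Z=0
after  3: x0=0x3d x1=0x99 x2=0x27 x3=0x02 x4=0x8a  N=1 Z=0
after  4: x0=0x3d x1=0x99 x2=0x3f x3=0x02 x4=0x8a  N=0 Z=0
after  5: x0=0x3d x1=0xa6 x2=0x3f x3=0x02 x4=0x8a  N=1 Z=0
after  6: x0=0x3d x1=0xa6 x2=0x3f x3=0x02 x4=0x99  N=1 Z=0
after  7: x0=0x3d x1=0xa6 x2=0x3f x3=0x02 x4=0x99  N=1 Z=0
-- IRQ taken; context saved, return-PC = 8 --

SAVED = 0x3f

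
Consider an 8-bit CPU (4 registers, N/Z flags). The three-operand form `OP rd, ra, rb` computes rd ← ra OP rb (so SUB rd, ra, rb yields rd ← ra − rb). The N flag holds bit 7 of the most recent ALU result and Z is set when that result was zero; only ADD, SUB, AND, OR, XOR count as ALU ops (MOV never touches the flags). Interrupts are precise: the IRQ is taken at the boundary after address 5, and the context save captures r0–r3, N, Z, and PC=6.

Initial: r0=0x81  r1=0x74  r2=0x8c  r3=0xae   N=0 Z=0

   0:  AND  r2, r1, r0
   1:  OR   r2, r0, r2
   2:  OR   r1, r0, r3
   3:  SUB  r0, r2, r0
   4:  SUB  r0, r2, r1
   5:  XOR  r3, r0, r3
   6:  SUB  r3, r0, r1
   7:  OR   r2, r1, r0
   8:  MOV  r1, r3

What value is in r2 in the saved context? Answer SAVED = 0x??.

SAVED = 0x81

after  0: r0=0x81 r1=0x74 r2=0x00 r3=0xae  N=0 Z=1
after  1: r0=0x81 r1=0x74 r2=0x81 r3=0xae  N=1 Z=0
after  2: r0=0x81 r1=0xaf r2=0x81 r3=0xae  N=1 Z=0
after  3: r0=0x00 r1=0xaf r2=0x81 r3=0xae  N=0 Z=1
after  4: r0=0xd2 r1=0xaf r2=0x81 r3=0xae  N=1 Z=0
after  5: r0=0xd2 r1=0xaf r2=0x81 r3=0x7c  N=0 Z=0
-- IRQ taken; context saved, return-PC = 6 --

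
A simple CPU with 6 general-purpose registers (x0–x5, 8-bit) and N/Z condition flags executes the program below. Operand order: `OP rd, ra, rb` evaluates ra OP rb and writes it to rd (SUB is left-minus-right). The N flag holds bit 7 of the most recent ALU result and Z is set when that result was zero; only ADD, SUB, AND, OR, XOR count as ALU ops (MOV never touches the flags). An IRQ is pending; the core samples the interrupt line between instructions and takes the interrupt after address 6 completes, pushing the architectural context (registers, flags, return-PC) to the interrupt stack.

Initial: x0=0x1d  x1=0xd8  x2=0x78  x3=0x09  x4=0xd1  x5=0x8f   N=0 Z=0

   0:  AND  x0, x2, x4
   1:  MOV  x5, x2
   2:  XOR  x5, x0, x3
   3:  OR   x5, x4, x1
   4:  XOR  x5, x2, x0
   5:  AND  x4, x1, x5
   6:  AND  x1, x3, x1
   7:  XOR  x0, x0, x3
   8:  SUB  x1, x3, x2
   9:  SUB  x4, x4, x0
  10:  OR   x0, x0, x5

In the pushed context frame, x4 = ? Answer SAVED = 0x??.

after  0: x0=0x50 x1=0xd8 x2=0x78 x3=0x09 x4=0xd1 x5=0x8f  N=0 Z=0
after  1: x0=0x50 x1=0xd8 x2=0x78 x3=0x09 x4=0xd1 x5=0x78  N=0 Z=0
after  2: x0=0x50 x1=0xd8 x2=0x78 x3=0x09 x4=0xd1 x5=0x59  N=0 Z=0
after  3: x0=0x50 x1=0xd8 x2=0x78 x3=0x09 x4=0xd1 x5=0xd9  N=1 Z=0
after  4: x0=0x50 x1=0xd8 x2=0x78 x3=0x09 x4=0xd1 x5=0x28  N=0 Z=0
after  5: x0=0x50 x1=0xd8 x2=0x78 x3=0x09 x4=0x08 x5=0x28  N=0 Z=0
after  6: x0=0x50 x1=0x08 x2=0x78 x3=0x09 x4=0x08 x5=0x28  N=0 Z=0
-- IRQ taken; context saved, return-PC = 7 --

SAVED = 0x08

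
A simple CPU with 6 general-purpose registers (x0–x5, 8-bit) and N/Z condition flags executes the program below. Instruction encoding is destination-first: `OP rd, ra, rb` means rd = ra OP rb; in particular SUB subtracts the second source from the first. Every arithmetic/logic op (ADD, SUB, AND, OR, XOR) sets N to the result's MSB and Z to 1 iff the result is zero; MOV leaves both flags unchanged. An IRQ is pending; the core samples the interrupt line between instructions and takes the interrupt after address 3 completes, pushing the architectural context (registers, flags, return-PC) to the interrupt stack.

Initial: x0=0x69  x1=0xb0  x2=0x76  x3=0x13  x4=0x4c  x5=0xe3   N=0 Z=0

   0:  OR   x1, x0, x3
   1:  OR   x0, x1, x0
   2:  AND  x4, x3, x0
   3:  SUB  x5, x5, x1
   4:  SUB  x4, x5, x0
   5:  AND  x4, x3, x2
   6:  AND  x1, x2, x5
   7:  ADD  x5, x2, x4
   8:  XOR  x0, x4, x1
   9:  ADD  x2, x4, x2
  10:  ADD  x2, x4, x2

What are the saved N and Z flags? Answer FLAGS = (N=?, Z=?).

FLAGS = (N=0, Z=0)

after  0: x0=0x69 x1=0x7b x2=0x76 x3=0x13 x4=0x4c x5=0xe3  N=0 Z=0
after  1: x0=0x7b x1=0x7b x2=0x76 x3=0x13 x4=0x4c x5=0xe3  N=0 Z=0
after  2: x0=0x7b x1=0x7b x2=0x76 x3=0x13 x4=0x13 x5=0xe3  N=0 Z=0
after  3: x0=0x7b x1=0x7b x2=0x76 x3=0x13 x4=0x13 x5=0x68  N=0 Z=0
-- IRQ taken; context saved, return-PC = 4 --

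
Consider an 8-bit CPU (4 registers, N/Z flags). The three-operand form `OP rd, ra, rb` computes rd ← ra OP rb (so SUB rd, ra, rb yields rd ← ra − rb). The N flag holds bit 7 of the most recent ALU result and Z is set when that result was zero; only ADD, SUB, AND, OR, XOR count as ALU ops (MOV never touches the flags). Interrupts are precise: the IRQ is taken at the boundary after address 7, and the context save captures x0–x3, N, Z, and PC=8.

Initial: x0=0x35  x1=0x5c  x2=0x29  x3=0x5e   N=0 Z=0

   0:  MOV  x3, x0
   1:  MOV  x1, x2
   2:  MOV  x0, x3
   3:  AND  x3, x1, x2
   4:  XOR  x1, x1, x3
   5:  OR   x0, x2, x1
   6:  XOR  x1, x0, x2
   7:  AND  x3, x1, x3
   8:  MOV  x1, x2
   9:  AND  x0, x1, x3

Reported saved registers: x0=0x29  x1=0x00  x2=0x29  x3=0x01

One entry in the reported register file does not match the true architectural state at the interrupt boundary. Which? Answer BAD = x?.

BAD = x3

after  0: x0=0x35 x1=0x5c x2=0x29 x3=0x35  N=0 Z=0
after  1: x0=0x35 x1=0x29 x2=0x29 x3=0x35  N=0 Z=0
after  2: x0=0x35 x1=0x29 x2=0x29 x3=0x35  N=0 Z=0
after  3: x0=0x35 x1=0x29 x2=0x29 x3=0x29  N=0 Z=0
after  4: x0=0x35 x1=0x00 x2=0x29 x3=0x29  N=0 Z=1
after  5: x0=0x29 x1=0x00 x2=0x29 x3=0x29  N=0 Z=0
after  6: x0=0x29 x1=0x00 x2=0x29 x3=0x29  N=0 Z=1
after  7: x0=0x29 x1=0x00 x2=0x29 x3=0x00  N=0 Z=1
-- IRQ taken; context saved, return-PC = 8 --
mismatch: x3: reported 0x01 vs actual 0x00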